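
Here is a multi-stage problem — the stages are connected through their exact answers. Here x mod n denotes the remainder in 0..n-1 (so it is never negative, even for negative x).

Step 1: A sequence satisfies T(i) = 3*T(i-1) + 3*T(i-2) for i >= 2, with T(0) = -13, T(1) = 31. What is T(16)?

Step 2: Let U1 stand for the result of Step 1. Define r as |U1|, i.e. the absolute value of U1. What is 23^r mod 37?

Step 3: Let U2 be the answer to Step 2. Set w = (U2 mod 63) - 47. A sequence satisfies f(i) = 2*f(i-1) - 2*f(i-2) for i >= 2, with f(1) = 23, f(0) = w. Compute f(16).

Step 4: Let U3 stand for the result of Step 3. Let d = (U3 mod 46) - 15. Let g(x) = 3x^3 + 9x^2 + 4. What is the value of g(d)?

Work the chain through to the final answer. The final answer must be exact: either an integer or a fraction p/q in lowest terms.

80740

Step 1: T(2) = 3*(31) + 3*(-13) = 54; iterating: T(2)=54, T(3)=255, T(4)=927, T(5)=3546, T(6)=13419, T(7)=50895, T(8)=192942, T(9)=731511, T(10)=2773359, T(11)=10514610, T(12)=39863907, T(13)=151135551, T(14)=572998374, T(15)=2172401775, T(16)=8236200447; answer 8236200447
Step 2: U1 = 8236200447; r = 8236200447; squarings mod 37: 23^1=23, 23^2=11, 23^4=10, 23^8=26, 23^16=10, 23^32=26, 23^64=10, 23^128=26, 23^256=10, 23^512=26, 23^1024=10, 23^2048=26, 23^4096=10, 23^8192=26, 23^16384=10, 23^32768=26, 23^65536=10, 23^131072=26, 23^262144=10, 23^524288=26, 23^1048576=10, 23^2097152=26, 23^4194304=10, 23^8388608=26, 23^16777216=10, 23^33554432=26, 23^67108864=10, 23^134217728=26, 23^268435456=10, 23^536870912=26, 23^1073741824=10, 23^2147483648=26, 23^4294967296=10; 23^8236200447 = 23^1 * 23^2 * 23^4 * 23^8 * 23^16 * 23^32 * 23^64 * 23^128 * 23^256 * 23^4096 * 23^8192 * 23^16384 * 23^131072 * 23^524288 * 23^2097152 * 23^4194304 * 23^8388608 * 23^33554432 * 23^134217728 * 23^536870912 * 23^1073741824 * 23^2147483648 * 23^4294967296 = 31 (mod 37); answer 31
Step 3: U2 = 31; w = -16; f(2) = 2*(23) - 2*(-16) = 78; iterating: f(2)=78, f(3)=110, f(4)=64, f(5)=-92, f(6)=-312, f(7)=-440, f(8)=-256, f(9)=368, f(10)=1248, f(11)=1760, f(12)=1024, f(13)=-1472, f(14)=-4992, f(15)=-7040, f(16)=-4096; answer -4096
Step 4: U3 = -4096; d = 29; 3*(29)^3 + 9*(29)^2 + 4 = (73167) + (7569) + (4) = 80740; answer 80740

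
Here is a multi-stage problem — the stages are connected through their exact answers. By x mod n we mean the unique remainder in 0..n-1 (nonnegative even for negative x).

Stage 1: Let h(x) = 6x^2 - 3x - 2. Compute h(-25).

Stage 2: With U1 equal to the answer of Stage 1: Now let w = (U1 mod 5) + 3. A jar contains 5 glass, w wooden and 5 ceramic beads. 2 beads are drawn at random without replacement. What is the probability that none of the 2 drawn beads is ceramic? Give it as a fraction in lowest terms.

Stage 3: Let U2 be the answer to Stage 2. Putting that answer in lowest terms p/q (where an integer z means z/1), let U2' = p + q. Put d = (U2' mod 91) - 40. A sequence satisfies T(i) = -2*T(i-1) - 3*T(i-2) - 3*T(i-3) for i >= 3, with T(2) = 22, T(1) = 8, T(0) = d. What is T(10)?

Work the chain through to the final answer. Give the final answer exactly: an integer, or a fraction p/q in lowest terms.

-425

Stage 1: 6*(-25)^2 - 3*(-25)^1 - 2 = (3750) + (75) + (-2) = 3823; answer 3823
Stage 2: U1 = 3823; w = 6; total draws C(16,2) = 120; favorable C(11,2) = 55; P = 11/24; answer 11/24
Stage 3: U2 = 11/24; threaded value p + q = 35; d = -5; T(3) = -2*(22) - 3*(8) - 3*(-5) = -53; iterating: T(3)=-53, T(4)=16, T(5)=61, T(6)=-11, T(7)=-209, T(8)=268, T(9)=124, T(10)=-425; answer -425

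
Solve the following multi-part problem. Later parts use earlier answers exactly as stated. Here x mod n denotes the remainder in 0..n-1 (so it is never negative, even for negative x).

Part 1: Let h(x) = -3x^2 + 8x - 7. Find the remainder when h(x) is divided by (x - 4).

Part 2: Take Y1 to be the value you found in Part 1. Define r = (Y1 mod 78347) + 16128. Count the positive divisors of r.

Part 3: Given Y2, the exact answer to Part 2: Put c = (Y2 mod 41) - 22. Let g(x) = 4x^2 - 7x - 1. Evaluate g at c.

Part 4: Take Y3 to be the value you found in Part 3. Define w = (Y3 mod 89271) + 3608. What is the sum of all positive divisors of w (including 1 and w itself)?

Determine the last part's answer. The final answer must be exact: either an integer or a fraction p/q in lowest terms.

5226

Part 1: remainder = value at the root: -3*(4)^2 + 8*(4)^1 - 7 = (-48) + (32) + (-7) = -23; answer -23
Part 2: Y1 = -23; r = 94452; 94452 = 2^2 * 3 * 17 * 463; number of divisors = (2+1) * (1+1) * (1+1) * (1+1) = 24; answer 24
Part 3: Y2 = 24; c = 2; 4*(2)^2 - 7*(2)^1 - 1 = (16) + (-14) + (-1) = 1; answer 1
Part 4: Y3 = 1; w = 3609; 3609 = 3^2 * 401; sigma = (1 + 3 + 9) * (1 + 401) = 13 * 402 = 5226; answer 5226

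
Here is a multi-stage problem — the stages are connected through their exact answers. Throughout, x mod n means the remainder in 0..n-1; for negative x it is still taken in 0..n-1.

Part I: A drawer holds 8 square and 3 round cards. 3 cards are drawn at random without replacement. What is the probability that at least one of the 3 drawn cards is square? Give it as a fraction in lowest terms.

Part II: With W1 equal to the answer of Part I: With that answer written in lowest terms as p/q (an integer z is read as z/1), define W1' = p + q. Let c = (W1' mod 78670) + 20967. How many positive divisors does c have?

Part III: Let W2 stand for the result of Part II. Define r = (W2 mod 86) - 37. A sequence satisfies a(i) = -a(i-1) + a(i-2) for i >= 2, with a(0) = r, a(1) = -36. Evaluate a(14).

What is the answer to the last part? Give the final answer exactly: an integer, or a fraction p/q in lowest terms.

Part I: total draws C(11,3) = 165; complement C(3,3) = 1; favorable 165 - 1 = 164; P = 164/165; answer 164/165
Part II: W1 = 164/165; threaded value p + q = 329; c = 21296; 21296 = 2^4 * 11^3; number of divisors = (4+1) * (3+1) = 20; answer 20
Part III: W2 = 20; r = -17; a(2) = -1*(-36) + 1*(-17) = 19; iterating: a(2)=19, a(3)=-55, a(4)=74, a(5)=-129, a(6)=203, a(7)=-332, a(8)=535, a(9)=-867, a(10)=1402, a(11)=-2269, a(12)=3671, a(13)=-5940, a(14)=9611; answer 9611

9611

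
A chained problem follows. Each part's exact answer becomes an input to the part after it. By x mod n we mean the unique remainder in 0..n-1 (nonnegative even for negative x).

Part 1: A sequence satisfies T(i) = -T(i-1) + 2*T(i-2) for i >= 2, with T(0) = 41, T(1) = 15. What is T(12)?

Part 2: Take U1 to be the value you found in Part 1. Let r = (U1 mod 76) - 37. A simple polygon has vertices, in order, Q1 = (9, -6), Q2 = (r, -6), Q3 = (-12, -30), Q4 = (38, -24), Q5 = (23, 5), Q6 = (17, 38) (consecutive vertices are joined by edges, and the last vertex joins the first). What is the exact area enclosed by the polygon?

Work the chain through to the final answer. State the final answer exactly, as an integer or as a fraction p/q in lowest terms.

2341/2

Part 1: T(2) = -1*(15) + 2*(41) = 67; iterating: T(2)=67, T(3)=-37, T(4)=171, T(5)=-245, T(6)=587, T(7)=-1077, T(8)=2251, T(9)=-4405, T(10)=8907, T(11)=-17717, T(12)=35531; answer 35531
Part 2: U1 = 35531; r = 2; cross terms: (9*-6 - 2*-6)=-42, (2*-30 - -12*-6)=-132, (-12*-24 - 38*-30)=1428, (38*5 - 23*-24)=742, (23*38 - 17*5)=789, (17*-6 - 9*38)=-444; twice the area = |2341| = 2341; area = 2341/2; answer 2341/2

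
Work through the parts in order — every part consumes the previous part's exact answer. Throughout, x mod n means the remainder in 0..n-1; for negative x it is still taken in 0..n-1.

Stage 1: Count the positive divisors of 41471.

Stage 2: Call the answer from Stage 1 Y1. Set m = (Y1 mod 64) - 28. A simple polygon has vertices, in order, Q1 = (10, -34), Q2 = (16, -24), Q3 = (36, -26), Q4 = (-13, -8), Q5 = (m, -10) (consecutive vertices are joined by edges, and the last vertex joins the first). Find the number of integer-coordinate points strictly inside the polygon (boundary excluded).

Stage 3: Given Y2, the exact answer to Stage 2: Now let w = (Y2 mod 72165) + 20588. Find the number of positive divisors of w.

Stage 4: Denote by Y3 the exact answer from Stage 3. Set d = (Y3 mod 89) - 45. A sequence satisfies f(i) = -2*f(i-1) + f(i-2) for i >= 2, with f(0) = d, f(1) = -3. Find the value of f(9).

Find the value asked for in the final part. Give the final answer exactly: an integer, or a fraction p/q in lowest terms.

10509

Stage 1: 41471 = 113 * 367; number of divisors = (1+1) * (1+1) = 4; answer 4
Stage 2: Y1 = 4; m = -24; cross terms: (10*-24 - 16*-34)=304, (16*-26 - 36*-24)=448, (36*-8 - -13*-26)=-626, (-13*-10 - -24*-8)=-62, (-24*-34 - 10*-10)=916; twice the area = |980| = 980; area = 490; boundary points = 2 + 2 + 1 + 1 + 2 = 8; strictly interior points = area - boundary/2 + 1 = 487; answer 487
Stage 3: Y2 = 487; w = 21075; 21075 = 3 * 5^2 * 281; number of divisors = (1+1) * (2+1) * (1+1) = 12; answer 12
Stage 4: Y3 = 12; d = -33; f(2) = -2*(-3) + 1*(-33) = -27; iterating: f(2)=-27, f(3)=51, f(4)=-129, f(5)=309, f(6)=-747, f(7)=1803, f(8)=-4353, f(9)=10509; answer 10509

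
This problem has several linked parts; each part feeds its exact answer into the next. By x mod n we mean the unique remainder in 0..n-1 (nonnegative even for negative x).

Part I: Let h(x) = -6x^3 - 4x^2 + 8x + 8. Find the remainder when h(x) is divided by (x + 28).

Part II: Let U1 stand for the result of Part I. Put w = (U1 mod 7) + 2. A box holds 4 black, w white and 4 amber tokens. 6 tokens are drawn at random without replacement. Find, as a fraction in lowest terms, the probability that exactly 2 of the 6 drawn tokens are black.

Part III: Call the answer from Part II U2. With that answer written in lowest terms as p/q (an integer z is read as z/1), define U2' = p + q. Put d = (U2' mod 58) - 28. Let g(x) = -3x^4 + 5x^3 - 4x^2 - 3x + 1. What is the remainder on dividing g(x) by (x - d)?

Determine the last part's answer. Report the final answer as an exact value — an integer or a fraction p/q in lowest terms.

Part I: remainder = value at the root: -6*(-28)^3 - 4*(-28)^2 + 8*(-28)^1 + 8 = (131712) + (-3136) + (-224) + (8) = 128360; answer 128360
Part II: U1 = 128360; w = 3; total draws C(11,6) = 462; favorable C(4,2)*C(7,4) = 210; P = 5/11; answer 5/11
Part III: U2 = 5/11; threaded value p + q = 16; d = -12; remainder = value at the root: -3*(-12)^4 + 5*(-12)^3 - 4*(-12)^2 - 3*(-12)^1 + 1 = (-62208) + (-8640) + (-576) + (36) + (1) = -71387; answer -71387

-71387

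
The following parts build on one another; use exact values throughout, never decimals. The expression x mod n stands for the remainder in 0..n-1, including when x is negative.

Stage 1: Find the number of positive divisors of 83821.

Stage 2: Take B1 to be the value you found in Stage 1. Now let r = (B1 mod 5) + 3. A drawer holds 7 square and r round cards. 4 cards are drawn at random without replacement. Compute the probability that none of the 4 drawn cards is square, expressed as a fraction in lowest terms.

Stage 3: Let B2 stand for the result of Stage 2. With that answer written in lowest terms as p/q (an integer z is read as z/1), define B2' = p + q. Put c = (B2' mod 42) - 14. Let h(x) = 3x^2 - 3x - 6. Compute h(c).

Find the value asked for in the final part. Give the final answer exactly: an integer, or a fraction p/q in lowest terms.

162

Stage 1: 83821 = 109 * 769; number of divisors = (1+1) * (1+1) = 4; answer 4
Stage 2: B1 = 4; r = 7; total draws C(14,4) = 1001; favorable C(7,4) = 35; P = 5/143; answer 5/143
Stage 3: B2 = 5/143; threaded value p + q = 148; c = 8; 3*(8)^2 - 3*(8)^1 - 6 = (192) + (-24) + (-6) = 162; answer 162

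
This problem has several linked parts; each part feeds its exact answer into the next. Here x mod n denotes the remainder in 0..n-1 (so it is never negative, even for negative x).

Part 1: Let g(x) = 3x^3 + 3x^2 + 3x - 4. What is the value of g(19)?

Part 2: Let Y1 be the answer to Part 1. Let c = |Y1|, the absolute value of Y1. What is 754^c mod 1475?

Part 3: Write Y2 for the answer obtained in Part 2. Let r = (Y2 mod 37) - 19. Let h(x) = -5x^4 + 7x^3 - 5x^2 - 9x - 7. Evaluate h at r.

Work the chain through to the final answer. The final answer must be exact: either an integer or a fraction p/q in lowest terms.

-128395

Part 1: 3*(19)^3 + 3*(19)^2 + 3*(19)^1 - 4 = (20577) + (1083) + (57) + (-4) = 21713; answer 21713
Part 2: Y1 = 21713; c = 21713; squarings mod 1475: 754^1=754, 754^2=641, 754^4=831, 754^8=261, 754^16=271, 754^32=1166, 754^64=1081, 754^128=361, 754^256=521, 754^512=41, 754^1024=206, 754^2048=1136, 754^4096=1346, 754^8192=416, 754^16384=481; 754^21713 = 754^1 * 754^16 * 754^64 * 754^128 * 754^1024 * 754^4096 * 754^16384 = 439 (mod 1475); answer 439
Part 3: Y2 = 439; r = 13; -5*(13)^4 + 7*(13)^3 - 5*(13)^2 - 9*(13)^1 - 7 = (-142805) + (15379) + (-845) + (-117) + (-7) = -128395; answer -128395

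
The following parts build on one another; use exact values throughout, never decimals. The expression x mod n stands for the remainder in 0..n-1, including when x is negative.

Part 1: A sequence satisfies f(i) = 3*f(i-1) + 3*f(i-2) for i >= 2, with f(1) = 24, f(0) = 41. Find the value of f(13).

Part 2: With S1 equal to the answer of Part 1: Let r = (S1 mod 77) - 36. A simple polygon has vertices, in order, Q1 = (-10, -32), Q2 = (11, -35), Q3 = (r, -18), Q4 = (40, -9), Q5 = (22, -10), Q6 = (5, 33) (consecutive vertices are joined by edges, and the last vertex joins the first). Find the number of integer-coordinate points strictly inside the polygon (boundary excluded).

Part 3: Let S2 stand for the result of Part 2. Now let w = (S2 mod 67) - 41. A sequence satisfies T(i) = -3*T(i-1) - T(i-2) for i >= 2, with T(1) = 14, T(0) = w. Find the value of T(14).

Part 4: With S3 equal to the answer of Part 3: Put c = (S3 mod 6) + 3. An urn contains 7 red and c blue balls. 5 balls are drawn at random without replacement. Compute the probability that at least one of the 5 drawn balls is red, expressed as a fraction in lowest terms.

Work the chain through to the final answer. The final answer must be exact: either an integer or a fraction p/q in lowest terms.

791/792

Part 1: f(2) = 3*(24) + 3*(41) = 195; iterating: f(2)=195, f(3)=657, f(4)=2556, f(5)=9639, f(6)=36585, f(7)=138672, f(8)=525771, f(9)=1993329, f(10)=7557300, f(11)=28651887, f(12)=108627561, f(13)=411838344; answer 411838344
Part 2: S1 = 411838344; r = 35; cross terms: (-10*-35 - 11*-32)=702, (11*-18 - 35*-35)=1027, (35*-9 - 40*-18)=405, (40*-10 - 22*-9)=-202, (22*33 - 5*-10)=776, (5*-32 - -10*33)=170; twice the area = |2878| = 2878; area = 1439; boundary points = 3 + 1 + 1 + 1 + 1 + 5 = 12; strictly interior points = area - boundary/2 + 1 = 1434; answer 1434
Part 3: S2 = 1434; w = -14; T(2) = -3*(14) - 1*(-14) = -28; iterating: T(2)=-28, T(3)=70, T(4)=-182, T(5)=476, T(6)=-1246, T(7)=3262, T(8)=-8540, T(9)=22358, T(10)=-58534, T(11)=153244, T(12)=-401198, T(13)=1050350, T(14)=-2749852; answer -2749852
Part 4: S3 = -2749852; c = 5; total draws C(12,5) = 792; complement C(5,5) = 1; favorable 792 - 1 = 791; P = 791/792; answer 791/792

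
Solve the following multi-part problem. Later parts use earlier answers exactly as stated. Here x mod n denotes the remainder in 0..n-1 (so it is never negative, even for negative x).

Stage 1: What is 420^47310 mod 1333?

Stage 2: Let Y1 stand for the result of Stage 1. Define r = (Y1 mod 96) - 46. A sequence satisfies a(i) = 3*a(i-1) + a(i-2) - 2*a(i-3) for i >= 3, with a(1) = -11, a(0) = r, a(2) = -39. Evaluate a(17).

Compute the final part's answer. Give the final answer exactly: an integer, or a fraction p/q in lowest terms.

-829102673

Stage 1: squarings mod 1333: 420^1=420, 420^2=444, 420^4=1185, 420^8=576, 420^16=1192, 420^32=1219, 420^64=999, 420^128=917, 420^256=1099, 420^512=103, 420^1024=1278, 420^2048=359, 420^4096=913, 420^8192=444, 420^16384=1185, 420^32768=576; 420^47310 = 420^2 * 420^4 * 420^8 * 420^64 * 420^128 * 420^2048 * 420^4096 * 420^8192 * 420^32768 = 993 (mod 1333); answer 993
Stage 2: Y1 = 993; r = -13; a(3) = 3*(-39) + 1*(-11) - 2*(-13) = -102; iterating: a(3)=-102, a(4)=-323, a(5)=-993, a(6)=-3098, a(7)=-9641, a(8)=-30035, a(9)=-93550, a(10)=-291403, a(11)=-907689, a(12)=-2827370, a(13)=-8806993, a(14)=-27432971, a(15)=-85451166, a(16)=-266172483, a(17)=-829102673; answer -829102673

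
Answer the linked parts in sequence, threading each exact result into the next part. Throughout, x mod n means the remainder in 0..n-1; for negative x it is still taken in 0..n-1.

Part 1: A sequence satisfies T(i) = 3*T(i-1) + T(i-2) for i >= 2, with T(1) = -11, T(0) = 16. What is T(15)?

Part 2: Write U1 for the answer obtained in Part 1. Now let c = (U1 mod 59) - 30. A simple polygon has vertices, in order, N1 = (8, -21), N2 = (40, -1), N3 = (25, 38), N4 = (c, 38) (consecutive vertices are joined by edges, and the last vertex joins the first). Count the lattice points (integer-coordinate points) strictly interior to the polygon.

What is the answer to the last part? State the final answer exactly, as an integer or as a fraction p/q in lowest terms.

2279

Part 1: T(2) = 3*(-11) + 1*(16) = -17; iterating: T(2)=-17, T(3)=-62, T(4)=-203, T(5)=-671, T(6)=-2216, T(7)=-7319, T(8)=-24173, T(9)=-79838, T(10)=-263687, T(11)=-870899, T(12)=-2876384, T(13)=-9500051, T(14)=-31376537, T(15)=-103629662; answer -103629662
Part 2: U1 = -103629662; c = -27; cross terms: (8*-1 - 40*-21)=832, (40*38 - 25*-1)=1545, (25*38 - -27*38)=1976, (-27*-21 - 8*38)=263; twice the area = |4616| = 4616; area = 2308; boundary points = 4 + 3 + 52 + 1 = 60; strictly interior points = area - boundary/2 + 1 = 2279; answer 2279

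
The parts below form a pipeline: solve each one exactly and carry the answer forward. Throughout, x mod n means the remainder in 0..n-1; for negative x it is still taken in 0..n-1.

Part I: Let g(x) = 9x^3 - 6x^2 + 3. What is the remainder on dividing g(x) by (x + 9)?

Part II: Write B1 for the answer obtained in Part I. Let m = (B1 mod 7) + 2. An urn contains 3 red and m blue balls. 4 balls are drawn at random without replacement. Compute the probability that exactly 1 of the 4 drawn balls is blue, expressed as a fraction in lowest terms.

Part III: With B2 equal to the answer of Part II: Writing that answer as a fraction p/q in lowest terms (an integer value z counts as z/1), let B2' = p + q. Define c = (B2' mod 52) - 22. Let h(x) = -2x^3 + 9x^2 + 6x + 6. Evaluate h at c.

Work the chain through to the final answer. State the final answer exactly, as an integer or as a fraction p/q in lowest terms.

-669

Part I: remainder = value at the root: 9*(-9)^3 - 6*(-9)^2 + 3 = (-6561) + (-486) + (3) = -7044; answer -7044
Part II: B1 = -7044; m = 7; total draws C(10,4) = 210; favorable C(7,1)*C(3,3) = 7; P = 1/30; answer 1/30
Part III: B2 = 1/30; threaded value p + q = 31; c = 9; -2*(9)^3 + 9*(9)^2 + 6*(9)^1 + 6 = (-1458) + (729) + (54) + (6) = -669; answer -669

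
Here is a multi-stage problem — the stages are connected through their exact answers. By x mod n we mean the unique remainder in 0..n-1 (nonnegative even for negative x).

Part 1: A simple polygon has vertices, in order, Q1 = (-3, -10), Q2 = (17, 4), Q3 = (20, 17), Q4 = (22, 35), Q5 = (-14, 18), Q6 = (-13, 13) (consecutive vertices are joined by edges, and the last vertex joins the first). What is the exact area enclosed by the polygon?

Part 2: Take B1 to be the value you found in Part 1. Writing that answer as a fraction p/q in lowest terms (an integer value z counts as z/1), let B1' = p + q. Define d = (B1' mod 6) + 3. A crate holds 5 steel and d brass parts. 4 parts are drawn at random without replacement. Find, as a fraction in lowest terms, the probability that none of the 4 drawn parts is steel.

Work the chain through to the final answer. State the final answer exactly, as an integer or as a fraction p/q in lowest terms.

1/126

Part 1: cross terms: (-3*4 - 17*-10)=158, (17*17 - 20*4)=209, (20*35 - 22*17)=326, (22*18 - -14*35)=886, (-14*13 - -13*18)=52, (-13*-10 - -3*13)=169; twice the area = |1800| = 1800; area = 900; answer 900
Part 2: B1 = 900; threaded value p + q = 901; d = 4; total draws C(9,4) = 126; favorable C(4,4) = 1; P = 1/126; answer 1/126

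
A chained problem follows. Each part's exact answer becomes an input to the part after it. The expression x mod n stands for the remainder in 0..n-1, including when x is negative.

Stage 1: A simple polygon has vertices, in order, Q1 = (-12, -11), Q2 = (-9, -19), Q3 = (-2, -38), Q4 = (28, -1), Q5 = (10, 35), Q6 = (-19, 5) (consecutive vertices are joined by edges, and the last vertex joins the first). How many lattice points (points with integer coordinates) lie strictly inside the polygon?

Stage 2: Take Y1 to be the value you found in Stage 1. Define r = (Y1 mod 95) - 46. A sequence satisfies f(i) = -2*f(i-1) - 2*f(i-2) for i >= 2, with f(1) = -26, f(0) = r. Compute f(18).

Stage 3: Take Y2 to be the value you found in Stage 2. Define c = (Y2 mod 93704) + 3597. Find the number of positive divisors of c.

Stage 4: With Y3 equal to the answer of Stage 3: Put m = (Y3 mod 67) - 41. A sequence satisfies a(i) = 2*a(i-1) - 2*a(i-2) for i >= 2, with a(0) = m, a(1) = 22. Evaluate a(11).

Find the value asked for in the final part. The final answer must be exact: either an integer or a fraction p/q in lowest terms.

Stage 1: cross terms: (-12*-19 - -9*-11)=129, (-9*-38 - -2*-19)=304, (-2*-1 - 28*-38)=1066, (28*35 - 10*-1)=990, (10*5 - -19*35)=715, (-19*-11 - -12*5)=269; twice the area = |3473| = 3473; area = 3473/2; boundary points = 1 + 1 + 1 + 18 + 1 + 1 = 23; strictly interior points = area - boundary/2 + 1 = 1726; answer 1726
Stage 2: Y1 = 1726; r = -30; f(2) = -2*(-26) - 2*(-30) = 112; iterating: f(2)=112, f(3)=-172, f(4)=120, f(5)=104, f(6)=-448, f(7)=688, f(8)=-480, f(9)=-416, f(10)=1792, f(11)=-2752, f(12)=1920, f(13)=1664, f(14)=-7168, f(15)=11008, f(16)=-7680, f(17)=-6656, f(18)=28672; answer 28672
Stage 3: Y2 = 28672; c = 32269; 32269 = 23^2 * 61; number of divisors = (2+1) * (1+1) = 6; answer 6
Stage 4: Y3 = 6; m = -35; a(2) = 2*(22) - 2*(-35) = 114; iterating: a(2)=114, a(3)=184, a(4)=140, a(5)=-88, a(6)=-456, a(7)=-736, a(8)=-560, a(9)=352, a(10)=1824, a(11)=2944; answer 2944

2944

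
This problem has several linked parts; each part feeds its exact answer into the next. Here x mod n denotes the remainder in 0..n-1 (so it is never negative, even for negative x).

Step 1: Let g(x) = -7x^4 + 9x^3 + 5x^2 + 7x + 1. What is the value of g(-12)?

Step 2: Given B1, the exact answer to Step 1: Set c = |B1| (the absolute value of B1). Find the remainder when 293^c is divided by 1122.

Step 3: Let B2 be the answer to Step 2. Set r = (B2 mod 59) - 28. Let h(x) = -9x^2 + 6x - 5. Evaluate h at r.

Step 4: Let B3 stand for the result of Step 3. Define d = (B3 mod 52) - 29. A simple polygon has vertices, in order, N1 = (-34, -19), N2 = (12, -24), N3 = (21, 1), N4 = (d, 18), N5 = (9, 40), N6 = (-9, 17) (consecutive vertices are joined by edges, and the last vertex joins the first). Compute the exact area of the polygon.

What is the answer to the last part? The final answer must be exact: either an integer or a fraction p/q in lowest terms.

Step 1: -7*(-12)^4 + 9*(-12)^3 + 5*(-12)^2 + 7*(-12)^1 + 1 = (-145152) + (-15552) + (720) + (-84) + (1) = -160067; answer -160067
Step 2: B1 = -160067; c = 160067; squarings mod 1122: 293^1=293, 293^2=577, 293^4=817, 293^8=1021, 293^16=103, 293^32=511, 293^64=817, 293^128=1021, 293^256=103, 293^512=511, 293^1024=817, 293^2048=1021, 293^4096=103, 293^8192=511, 293^16384=817, 293^32768=1021, 293^65536=103, 293^131072=511; 293^160067 = 293^1 * 293^2 * 293^64 * 293^256 * 293^4096 * 293^8192 * 293^16384 * 293^131072 = 149 (mod 1122); answer 149
Step 3: B2 = 149; r = 3; -9*(3)^2 + 6*(3)^1 - 5 = (-81) + (18) + (-5) = -68; answer -68
Step 4: B3 = -68; d = 7; cross terms: (-34*-24 - 12*-19)=1044, (12*1 - 21*-24)=516, (21*18 - 7*1)=371, (7*40 - 9*18)=118, (9*17 - -9*40)=513, (-9*-19 - -34*17)=749; twice the area = |3311| = 3311; area = 3311/2; answer 3311/2

3311/2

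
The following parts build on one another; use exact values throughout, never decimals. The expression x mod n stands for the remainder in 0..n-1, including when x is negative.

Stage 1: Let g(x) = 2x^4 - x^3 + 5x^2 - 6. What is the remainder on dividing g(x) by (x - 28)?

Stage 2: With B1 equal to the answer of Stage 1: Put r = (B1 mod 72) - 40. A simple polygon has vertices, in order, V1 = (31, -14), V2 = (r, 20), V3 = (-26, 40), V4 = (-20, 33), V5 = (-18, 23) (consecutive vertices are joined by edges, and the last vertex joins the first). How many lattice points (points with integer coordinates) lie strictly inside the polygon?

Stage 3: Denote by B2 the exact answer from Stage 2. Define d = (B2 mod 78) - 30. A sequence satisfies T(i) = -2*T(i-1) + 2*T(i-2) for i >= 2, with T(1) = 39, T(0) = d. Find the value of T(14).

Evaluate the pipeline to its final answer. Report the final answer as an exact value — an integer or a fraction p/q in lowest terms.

Stage 1: remainder = value at the root: 2*(28)^4 - 1*(28)^3 + 5*(28)^2 - 6 = (1229312) + (-21952) + (3920) + (-6) = 1211274; answer 1211274
Stage 2: B1 = 1211274; r = -22; cross terms: (31*20 - -22*-14)=312, (-22*40 - -26*20)=-360, (-26*33 - -20*40)=-58, (-20*23 - -18*33)=134, (-18*-14 - 31*23)=-461; twice the area = |-433| = 433; area = 433/2; boundary points = 1 + 4 + 1 + 2 + 1 = 9; strictly interior points = area - boundary/2 + 1 = 213; answer 213
Stage 3: B2 = 213; d = 27; T(2) = -2*(39) + 2*(27) = -24; iterating: T(2)=-24, T(3)=126, T(4)=-300, T(5)=852, T(6)=-2304, T(7)=6312, T(8)=-17232, T(9)=47088, T(10)=-128640, T(11)=351456, T(12)=-960192, T(13)=2623296, T(14)=-7166976; answer -7166976

-7166976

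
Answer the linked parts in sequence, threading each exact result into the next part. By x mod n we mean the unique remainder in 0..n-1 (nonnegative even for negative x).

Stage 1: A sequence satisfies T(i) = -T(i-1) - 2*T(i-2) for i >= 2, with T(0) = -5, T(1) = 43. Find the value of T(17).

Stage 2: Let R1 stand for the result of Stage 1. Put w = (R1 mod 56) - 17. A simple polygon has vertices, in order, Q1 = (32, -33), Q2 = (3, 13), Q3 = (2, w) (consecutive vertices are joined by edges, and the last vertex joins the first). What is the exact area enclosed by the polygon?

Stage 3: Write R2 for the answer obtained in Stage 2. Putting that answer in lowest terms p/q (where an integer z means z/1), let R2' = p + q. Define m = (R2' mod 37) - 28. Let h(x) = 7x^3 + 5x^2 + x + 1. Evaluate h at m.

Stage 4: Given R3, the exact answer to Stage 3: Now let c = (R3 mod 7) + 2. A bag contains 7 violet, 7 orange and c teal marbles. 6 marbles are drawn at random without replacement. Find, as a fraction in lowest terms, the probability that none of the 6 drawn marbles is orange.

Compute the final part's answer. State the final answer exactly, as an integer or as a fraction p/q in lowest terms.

3/286

Stage 1: T(2) = -1*(43) - 2*(-5) = -33; iterating: T(2)=-33, T(3)=-53, T(4)=119, T(5)=-13, T(6)=-225, T(7)=251, T(8)=199, T(9)=-701, T(10)=303, T(11)=1099, T(12)=-1705, T(13)=-493, T(14)=3903, T(15)=-2917, T(16)=-4889, T(17)=10723; answer 10723
Stage 2: R1 = 10723; w = 10; cross terms: (32*13 - 3*-33)=515, (3*10 - 2*13)=4, (2*-33 - 32*10)=-386; twice the area = |133| = 133; area = 133/2; answer 133/2
Stage 3: R2 = 133/2; threaded value p + q = 135; m = -4; 7*(-4)^3 + 5*(-4)^2 + 1*(-4)^1 + 1 = (-448) + (80) + (-4) + (1) = -371; answer -371
Stage 4: R3 = -371; c = 2; total draws C(16,6) = 8008; favorable C(9,6) = 84; P = 3/286; answer 3/286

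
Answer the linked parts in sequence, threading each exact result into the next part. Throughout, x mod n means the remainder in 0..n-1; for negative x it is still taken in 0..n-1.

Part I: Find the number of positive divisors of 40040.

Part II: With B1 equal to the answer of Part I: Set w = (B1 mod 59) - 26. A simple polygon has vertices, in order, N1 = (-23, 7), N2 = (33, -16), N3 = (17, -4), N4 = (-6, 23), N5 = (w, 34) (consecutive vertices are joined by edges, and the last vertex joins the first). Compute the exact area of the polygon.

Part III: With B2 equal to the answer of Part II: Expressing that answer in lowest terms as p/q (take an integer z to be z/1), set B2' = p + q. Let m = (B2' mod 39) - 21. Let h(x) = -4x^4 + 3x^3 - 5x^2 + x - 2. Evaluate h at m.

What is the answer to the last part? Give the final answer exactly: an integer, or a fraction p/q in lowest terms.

-807935

Part I: 40040 = 2^3 * 5 * 7 * 11 * 13; number of divisors = (3+1) * (1+1) * (1+1) * (1+1) * (1+1) = 64; answer 64
Part II: B1 = 64; w = -21; cross terms: (-23*-16 - 33*7)=137, (33*-4 - 17*-16)=140, (17*23 - -6*-4)=367, (-6*34 - -21*23)=279, (-21*7 - -23*34)=635; twice the area = |1558| = 1558; area = 779; answer 779
Part III: B2 = 779; threaded value p + q = 780; m = -21; -4*(-21)^4 + 3*(-21)^3 - 5*(-21)^2 + 1*(-21)^1 - 2 = (-777924) + (-27783) + (-2205) + (-21) + (-2) = -807935; answer -807935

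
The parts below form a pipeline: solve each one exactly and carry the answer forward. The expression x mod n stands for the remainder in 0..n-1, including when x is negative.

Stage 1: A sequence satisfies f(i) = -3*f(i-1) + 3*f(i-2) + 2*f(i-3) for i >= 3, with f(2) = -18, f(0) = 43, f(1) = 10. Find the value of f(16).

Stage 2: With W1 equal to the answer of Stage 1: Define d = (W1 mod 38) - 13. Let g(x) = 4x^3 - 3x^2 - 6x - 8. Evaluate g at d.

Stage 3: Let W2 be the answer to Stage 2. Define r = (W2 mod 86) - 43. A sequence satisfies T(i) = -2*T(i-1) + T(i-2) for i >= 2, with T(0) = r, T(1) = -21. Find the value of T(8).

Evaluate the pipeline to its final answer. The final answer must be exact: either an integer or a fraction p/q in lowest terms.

Stage 1: f(3) = -3*(-18) + 3*(10) + 2*(43) = 170; iterating: f(3)=170, f(4)=-544, f(5)=2106, f(6)=-7610, f(7)=28060, f(8)=-102798, f(9)=377354, f(10)=-1384336, f(11)=5079474, f(12)=-18636722, f(13)=68379916, f(14)=-250890966, f(15)=920539202, f(16)=-3377530672; answer -3377530672
Stage 2: W1 = -3377530672; d = 21; 4*(21)^3 - 3*(21)^2 - 6*(21)^1 - 8 = (37044) + (-1323) + (-126) + (-8) = 35587; answer 35587
Stage 3: W2 = 35587; r = 26; T(2) = -2*(-21) + 1*(26) = 68; iterating: T(2)=68, T(3)=-157, T(4)=382, T(5)=-921, T(6)=2224, T(7)=-5369, T(8)=12962; answer 12962

12962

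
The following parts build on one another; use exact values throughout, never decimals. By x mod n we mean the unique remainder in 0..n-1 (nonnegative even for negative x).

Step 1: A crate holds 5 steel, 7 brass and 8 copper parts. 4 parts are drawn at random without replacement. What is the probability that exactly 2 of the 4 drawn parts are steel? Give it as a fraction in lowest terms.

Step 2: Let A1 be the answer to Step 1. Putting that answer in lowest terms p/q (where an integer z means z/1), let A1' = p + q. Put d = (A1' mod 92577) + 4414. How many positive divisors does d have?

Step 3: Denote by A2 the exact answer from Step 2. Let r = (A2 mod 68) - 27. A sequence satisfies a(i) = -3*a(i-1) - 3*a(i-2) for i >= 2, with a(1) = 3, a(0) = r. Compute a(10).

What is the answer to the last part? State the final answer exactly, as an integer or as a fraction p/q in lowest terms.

-8505

Step 1: total draws C(20,4) = 4845; favorable C(5,2)*C(15,2) = 1050; P = 70/323; answer 70/323
Step 2: A1 = 70/323; threaded value p + q = 393; d = 4807; 4807 = 11 * 19 * 23; number of divisors = (1+1) * (1+1) * (1+1) = 8; answer 8
Step 3: A2 = 8; r = -19; a(2) = -3*(3) - 3*(-19) = 48; iterating: a(2)=48, a(3)=-153, a(4)=315, a(5)=-486, a(6)=513, a(7)=-81, a(8)=-1296, a(9)=4131, a(10)=-8505; answer -8505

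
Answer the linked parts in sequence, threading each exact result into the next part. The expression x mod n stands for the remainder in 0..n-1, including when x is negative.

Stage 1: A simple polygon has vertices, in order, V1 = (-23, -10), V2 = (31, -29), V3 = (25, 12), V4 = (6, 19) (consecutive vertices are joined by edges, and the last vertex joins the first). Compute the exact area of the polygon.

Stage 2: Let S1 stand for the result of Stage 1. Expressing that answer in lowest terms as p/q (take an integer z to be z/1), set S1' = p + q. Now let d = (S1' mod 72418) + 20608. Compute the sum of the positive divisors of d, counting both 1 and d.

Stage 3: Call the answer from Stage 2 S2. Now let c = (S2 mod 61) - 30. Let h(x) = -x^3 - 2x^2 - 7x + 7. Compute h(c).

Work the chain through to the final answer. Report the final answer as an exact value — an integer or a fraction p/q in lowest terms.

117

Stage 1: cross terms: (-23*-29 - 31*-10)=977, (31*12 - 25*-29)=1097, (25*19 - 6*12)=403, (6*-10 - -23*19)=377; twice the area = |2854| = 2854; area = 1427; answer 1427
Stage 2: S1 = 1427; threaded value p + q = 1428; d = 22036; 22036 = 2^2 * 7 * 787; sigma = (1 + 2 + 4) * (1 + 7) * (1 + 787) = 7 * 8 * 788 = 44128; answer 44128
Stage 3: S2 = 44128; c = -5; -1*(-5)^3 - 2*(-5)^2 - 7*(-5)^1 + 7 = (125) + (-50) + (35) + (7) = 117; answer 117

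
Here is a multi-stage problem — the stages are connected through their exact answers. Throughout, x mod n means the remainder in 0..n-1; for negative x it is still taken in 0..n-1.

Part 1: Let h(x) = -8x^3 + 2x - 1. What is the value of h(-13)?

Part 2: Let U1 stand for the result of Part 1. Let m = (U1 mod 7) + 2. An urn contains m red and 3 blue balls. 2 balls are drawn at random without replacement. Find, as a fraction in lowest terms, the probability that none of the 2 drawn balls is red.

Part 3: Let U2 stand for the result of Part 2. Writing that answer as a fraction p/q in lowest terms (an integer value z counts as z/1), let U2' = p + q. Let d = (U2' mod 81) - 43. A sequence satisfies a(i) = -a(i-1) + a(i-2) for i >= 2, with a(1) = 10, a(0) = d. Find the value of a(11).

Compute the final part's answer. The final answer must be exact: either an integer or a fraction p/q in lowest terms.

2540

Part 1: -8*(-13)^3 + 2*(-13)^1 - 1 = (17576) + (-26) + (-1) = 17549; answer 17549
Part 2: U1 = 17549; m = 2; total draws C(5,2) = 10; favorable C(3,2) = 3; P = 3/10; answer 3/10
Part 3: U2 = 3/10; threaded value p + q = 13; d = -30; a(2) = -1*(10) + 1*(-30) = -40; iterating: a(2)=-40, a(3)=50, a(4)=-90, a(5)=140, a(6)=-230, a(7)=370, a(8)=-600, a(9)=970, a(10)=-1570, a(11)=2540; answer 2540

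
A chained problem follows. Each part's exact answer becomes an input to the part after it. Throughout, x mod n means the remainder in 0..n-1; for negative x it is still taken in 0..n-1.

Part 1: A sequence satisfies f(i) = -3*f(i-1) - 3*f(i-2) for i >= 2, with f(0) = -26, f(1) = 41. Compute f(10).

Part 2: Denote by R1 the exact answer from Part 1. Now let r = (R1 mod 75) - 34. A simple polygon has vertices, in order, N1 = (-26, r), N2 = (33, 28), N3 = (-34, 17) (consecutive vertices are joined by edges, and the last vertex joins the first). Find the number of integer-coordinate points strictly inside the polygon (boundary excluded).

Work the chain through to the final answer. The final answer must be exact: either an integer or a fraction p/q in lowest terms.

Part 1: f(2) = -3*(41) - 3*(-26) = -45; iterating: f(2)=-45, f(3)=12, f(4)=99, f(5)=-333, f(6)=702, f(7)=-1107, f(8)=1215, f(9)=-324, f(10)=-2673; answer -2673
Part 2: R1 = -2673; r = -7; cross terms: (-26*28 - 33*-7)=-497, (33*17 - -34*28)=1513, (-34*-7 - -26*17)=680; twice the area = |1696| = 1696; area = 848; boundary points = 1 + 1 + 8 = 10; strictly interior points = area - boundary/2 + 1 = 844; answer 844

844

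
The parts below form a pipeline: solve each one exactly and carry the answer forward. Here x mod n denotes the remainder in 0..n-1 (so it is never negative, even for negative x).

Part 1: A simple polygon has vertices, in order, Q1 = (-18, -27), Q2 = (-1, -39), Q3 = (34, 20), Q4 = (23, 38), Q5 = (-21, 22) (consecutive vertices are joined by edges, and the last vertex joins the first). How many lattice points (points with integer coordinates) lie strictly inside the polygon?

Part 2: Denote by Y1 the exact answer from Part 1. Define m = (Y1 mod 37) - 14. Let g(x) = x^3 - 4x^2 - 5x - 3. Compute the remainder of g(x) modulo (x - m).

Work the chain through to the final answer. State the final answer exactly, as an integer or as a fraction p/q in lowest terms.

Part 1: cross terms: (-18*-39 - -1*-27)=675, (-1*20 - 34*-39)=1306, (34*38 - 23*20)=832, (23*22 - -21*38)=1304, (-21*-27 - -18*22)=963; twice the area = |5080| = 5080; area = 2540; boundary points = 1 + 1 + 1 + 4 + 1 = 8; strictly interior points = area - boundary/2 + 1 = 2537; answer 2537
Part 2: Y1 = 2537; m = 7; remainder = value at the root: 1*(7)^3 - 4*(7)^2 - 5*(7)^1 - 3 = (343) + (-196) + (-35) + (-3) = 109; answer 109

109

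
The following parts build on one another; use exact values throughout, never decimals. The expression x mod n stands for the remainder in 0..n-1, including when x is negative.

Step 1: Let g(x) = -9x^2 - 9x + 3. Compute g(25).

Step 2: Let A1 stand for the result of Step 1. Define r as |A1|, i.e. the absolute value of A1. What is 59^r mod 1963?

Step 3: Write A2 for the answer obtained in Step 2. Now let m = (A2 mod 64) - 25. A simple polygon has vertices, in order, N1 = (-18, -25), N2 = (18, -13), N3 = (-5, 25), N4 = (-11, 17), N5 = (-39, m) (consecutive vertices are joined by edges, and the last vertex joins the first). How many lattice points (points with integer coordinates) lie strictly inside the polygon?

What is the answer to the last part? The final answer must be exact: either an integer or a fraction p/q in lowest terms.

Step 1: -9*(25)^2 - 9*(25)^1 + 3 = (-5625) + (-225) + (3) = -5847; answer -5847
Step 2: A1 = -5847; r = 5847; squarings mod 1963: 59^1=59, 59^2=1518, 59^4=1725, 59^8=1680, 59^16=1569, 59^32=159, 59^64=1725, 59^128=1680, 59^256=1569, 59^512=159, 59^1024=1725, 59^2048=1680, 59^4096=1569; 59^5847 = 59^1 * 59^2 * 59^4 * 59^16 * 59^64 * 59^128 * 59^512 * 59^1024 * 59^4096 = 1669 (mod 1963); answer 1669
Step 3: A2 = 1669; m = -20; cross terms: (-18*-13 - 18*-25)=684, (18*25 - -5*-13)=385, (-5*17 - -11*25)=190, (-11*-20 - -39*17)=883, (-39*-25 - -18*-20)=615; twice the area = |2757| = 2757; area = 2757/2; boundary points = 12 + 1 + 2 + 1 + 1 = 17; strictly interior points = area - boundary/2 + 1 = 1371; answer 1371

1371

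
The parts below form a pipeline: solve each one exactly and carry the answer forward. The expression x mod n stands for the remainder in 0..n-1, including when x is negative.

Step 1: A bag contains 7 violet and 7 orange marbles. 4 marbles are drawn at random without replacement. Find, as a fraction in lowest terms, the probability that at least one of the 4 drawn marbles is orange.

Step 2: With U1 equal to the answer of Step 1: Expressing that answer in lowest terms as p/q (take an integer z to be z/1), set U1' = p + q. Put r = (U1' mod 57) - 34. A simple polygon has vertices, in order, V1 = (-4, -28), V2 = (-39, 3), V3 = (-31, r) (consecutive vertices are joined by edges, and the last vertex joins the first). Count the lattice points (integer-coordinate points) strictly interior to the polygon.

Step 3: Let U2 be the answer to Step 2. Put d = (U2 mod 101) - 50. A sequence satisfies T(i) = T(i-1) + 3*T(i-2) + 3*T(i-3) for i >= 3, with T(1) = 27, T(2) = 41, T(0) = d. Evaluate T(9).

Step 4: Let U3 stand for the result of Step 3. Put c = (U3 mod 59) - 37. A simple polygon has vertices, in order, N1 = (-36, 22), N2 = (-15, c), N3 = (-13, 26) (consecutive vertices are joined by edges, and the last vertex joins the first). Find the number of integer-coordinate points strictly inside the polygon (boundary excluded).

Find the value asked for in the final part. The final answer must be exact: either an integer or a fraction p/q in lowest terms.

385

Step 1: total draws C(14,4) = 1001; complement C(7,4) = 35; favorable 1001 - 35 = 966; P = 138/143; answer 138/143
Step 2: U1 = 138/143; threaded value p + q = 281; r = 19; cross terms: (-4*3 - -39*-28)=-1104, (-39*19 - -31*3)=-648, (-31*-28 - -4*19)=944; twice the area = |-808| = 808; area = 404; boundary points = 1 + 8 + 1 = 10; strictly interior points = area - boundary/2 + 1 = 400; answer 400
Step 3: U2 = 400; d = 47; T(3) = 1*(41) + 3*(27) + 3*(47) = 263; iterating: T(3)=263, T(4)=467, T(5)=1379, T(6)=3569, T(7)=9107, T(8)=23951, T(9)=61979; answer 61979
Step 4: U3 = 61979; c = -8; cross terms: (-36*-8 - -15*22)=618, (-15*26 - -13*-8)=-494, (-13*22 - -36*26)=650; twice the area = |774| = 774; area = 387; boundary points = 3 + 2 + 1 = 6; strictly interior points = area - boundary/2 + 1 = 385; answer 385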